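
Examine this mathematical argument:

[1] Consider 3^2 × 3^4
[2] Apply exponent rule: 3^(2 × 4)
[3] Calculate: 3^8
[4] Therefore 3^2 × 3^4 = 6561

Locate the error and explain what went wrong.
Step 2: Apply exponent rule: 3^(2 × 4)

Step 2 incorrectly states that a^b × a^c = a^(b×c). The correct rule is a^b × a^c = a^(b+c). The actual value is 3^2 × 3^4 = 3^6 = 729, not 3^8 = 6561.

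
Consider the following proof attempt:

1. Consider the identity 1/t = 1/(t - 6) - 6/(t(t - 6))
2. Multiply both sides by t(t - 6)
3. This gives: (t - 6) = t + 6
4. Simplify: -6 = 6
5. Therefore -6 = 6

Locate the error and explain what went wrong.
Step 3: This gives: (t - 6) = t + 6

Step 3 makes a sign error when clearing denominators. Multiplying -6/(t(t - 6)) by t(t - 6) gives -6, not +6. The correct result is (t - 6) = t - 6, which is trivially true, not (t - 6) = t + 6. (Step 1 is a valid identity: 1/(t - 6) - 6/(t(t - 6)) = (t - 6)/(t(t - 6)) = 1/t.)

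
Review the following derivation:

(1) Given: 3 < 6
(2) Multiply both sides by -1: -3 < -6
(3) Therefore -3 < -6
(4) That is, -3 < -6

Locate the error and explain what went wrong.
Step 2: Multiply both sides by -1: -3 < -6

Step 2 multiplies both sides by -1 but fails to reverse the inequality sign. When multiplying (or dividing) an inequality by a negative number, the direction must be reversed. Since 3 < 6, we should get -3 > -6, i.e., -3 > -6.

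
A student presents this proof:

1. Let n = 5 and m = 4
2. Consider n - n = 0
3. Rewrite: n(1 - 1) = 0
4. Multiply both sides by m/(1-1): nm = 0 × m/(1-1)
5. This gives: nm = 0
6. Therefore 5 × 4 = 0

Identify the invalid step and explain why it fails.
Step 4: Multiply both sides by m/(1-1): nm = 0 × m/(1-1)

Step 4 multiplies both sides by m/(1-1). However, 1-1 = 0, so this is multiplication by m/0, which is undefined. We cannot multiply by an undefined expression.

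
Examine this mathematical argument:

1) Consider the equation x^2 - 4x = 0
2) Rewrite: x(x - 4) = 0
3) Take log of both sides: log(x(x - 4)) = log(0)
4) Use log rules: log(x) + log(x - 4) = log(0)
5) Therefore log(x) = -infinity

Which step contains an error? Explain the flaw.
Step 3: Take log of both sides: log(x(x - 4)) = log(0)

Step 3 takes the logarithm of both sides, resulting in log(0) on the right side. The logarithm is only defined for positive numbers; log(0) is undefined (approaches negative infinity). This operation is invalid.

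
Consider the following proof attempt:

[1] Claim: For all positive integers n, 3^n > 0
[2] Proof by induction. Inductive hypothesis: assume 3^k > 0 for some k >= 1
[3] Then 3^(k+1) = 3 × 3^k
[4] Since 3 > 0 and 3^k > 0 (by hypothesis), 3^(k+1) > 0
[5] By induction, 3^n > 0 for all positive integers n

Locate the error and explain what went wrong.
Step 5: By induction, 3^n > 0 for all positive integers n

Step 5 concludes the proof by induction, but no base case was ever established. A valid induction proof requires: (1) a base case proving 3^1 > 0, and (2) an inductive step showing IF 3^k > 0 THEN 3^(k+1) > 0. Steps 2-4 correctly establish the inductive step, but without the base case the conclusion in step 5 does not follow.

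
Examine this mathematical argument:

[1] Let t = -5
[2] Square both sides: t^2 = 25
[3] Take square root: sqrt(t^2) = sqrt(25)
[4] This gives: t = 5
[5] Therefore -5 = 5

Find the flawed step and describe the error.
Step 4: This gives: t = 5

Step 4 incorrectly states that sqrt(t^2) = t. The correct identity is sqrt(t^2) = |t|. Since t = -5 < 0, we have sqrt(t^2) = |-5| = 5, not t = -5.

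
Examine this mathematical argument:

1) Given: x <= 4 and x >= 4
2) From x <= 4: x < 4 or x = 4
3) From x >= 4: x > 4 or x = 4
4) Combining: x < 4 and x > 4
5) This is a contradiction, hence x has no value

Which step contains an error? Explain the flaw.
Step 4: Combining: x < 4 and x > 4

Step 4 incorrectly combines the conditions. From x <= 4 and x >= 4, the intersection is x = 4. The error treats the 'or' cases as 'and' requirements. The correct conclusion is that x = 4 is the unique solution, not that no solution exists.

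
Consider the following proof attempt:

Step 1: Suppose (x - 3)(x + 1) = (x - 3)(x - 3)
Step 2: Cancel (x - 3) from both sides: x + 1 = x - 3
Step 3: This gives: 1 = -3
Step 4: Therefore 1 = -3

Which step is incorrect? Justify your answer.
Step 2: Cancel (x - 3) from both sides: x + 1 = x - 3

Step 2 cancels (x - 3) from both sides. This is only valid if (x - 3) ≠ 0, i.e., x ≠ 3. When x = 3, both sides equal zero regardless of the other factors. The correct approach requires considering x = 3 as a separate case.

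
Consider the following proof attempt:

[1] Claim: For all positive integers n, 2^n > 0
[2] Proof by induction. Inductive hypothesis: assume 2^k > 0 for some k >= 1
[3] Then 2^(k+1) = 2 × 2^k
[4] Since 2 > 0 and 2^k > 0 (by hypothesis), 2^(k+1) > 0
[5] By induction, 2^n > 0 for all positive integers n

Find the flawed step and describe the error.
Step 5: By induction, 2^n > 0 for all positive integers n

Step 5 concludes the proof by induction, but no base case was ever established. A valid induction proof requires: (1) a base case proving 2^1 > 0, and (2) an inductive step showing IF 2^k > 0 THEN 2^(k+1) > 0. Steps 2-4 correctly establish the inductive step, but without the base case the conclusion in step 5 does not follow.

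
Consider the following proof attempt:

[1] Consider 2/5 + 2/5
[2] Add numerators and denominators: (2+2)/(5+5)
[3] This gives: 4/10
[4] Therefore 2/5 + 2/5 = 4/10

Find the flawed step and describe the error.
Step 2: Add numerators and denominators: (2+2)/(5+5)

Step 2 incorrectly adds fractions by separately adding numerators and denominators. This is wrong. The correct method requires a common denominator: 2/5 + 2/5 = (2×5 + 2×5)/(5×5) = 20/25 = 4/5. The method used gives 4/10, which is different.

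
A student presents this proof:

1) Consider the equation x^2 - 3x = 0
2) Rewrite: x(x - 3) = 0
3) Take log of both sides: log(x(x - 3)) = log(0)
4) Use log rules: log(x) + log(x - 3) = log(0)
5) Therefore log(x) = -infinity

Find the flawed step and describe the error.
Step 3: Take log of both sides: log(x(x - 3)) = log(0)

Step 3 takes the logarithm of both sides, resulting in log(0) on the right side. The logarithm is only defined for positive numbers; log(0) is undefined (approaches negative infinity). This operation is invalid.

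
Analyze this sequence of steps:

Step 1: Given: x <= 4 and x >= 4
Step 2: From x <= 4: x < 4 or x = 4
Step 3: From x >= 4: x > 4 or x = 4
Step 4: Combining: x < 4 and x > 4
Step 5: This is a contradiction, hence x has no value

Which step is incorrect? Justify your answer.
Step 4: Combining: x < 4 and x > 4

Step 4 incorrectly combines the conditions. From x <= 4 and x >= 4, the intersection is x = 4. The error treats the 'or' cases as 'and' requirements. The correct conclusion is that x = 4 is the unique solution, not that no solution exists.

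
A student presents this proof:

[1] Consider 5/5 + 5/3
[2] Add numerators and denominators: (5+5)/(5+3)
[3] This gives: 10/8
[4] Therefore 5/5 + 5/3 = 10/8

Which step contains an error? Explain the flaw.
Step 2: Add numerators and denominators: (5+5)/(5+3)

Step 2 incorrectly adds fractions by separately adding numerators and denominators. This is wrong. The correct method requires a common denominator: 5/5 + 5/3 = (5×3 + 5×5)/(5×3) = 40/15 = 8/3. The method used gives 10/8, which is different.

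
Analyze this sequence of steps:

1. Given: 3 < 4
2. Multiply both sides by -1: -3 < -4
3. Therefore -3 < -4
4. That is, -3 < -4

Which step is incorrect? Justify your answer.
Step 2: Multiply both sides by -1: -3 < -4

Step 2 multiplies both sides by -1 but fails to reverse the inequality sign. When multiplying (or dividing) an inequality by a negative number, the direction must be reversed. Since 3 < 4, we should get -3 > -4, i.e., -3 > -4.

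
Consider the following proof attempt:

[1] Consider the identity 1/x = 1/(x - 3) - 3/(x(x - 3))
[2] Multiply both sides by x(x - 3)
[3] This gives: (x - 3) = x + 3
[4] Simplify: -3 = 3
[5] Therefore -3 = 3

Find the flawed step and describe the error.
Step 3: This gives: (x - 3) = x + 3

Step 3 makes a sign error when clearing denominators. Multiplying -3/(x(x - 3)) by x(x - 3) gives -3, not +3. The correct result is (x - 3) = x - 3, which is trivially true, not (x - 3) = x + 3. (Step 1 is a valid identity: 1/(x - 3) - 3/(x(x - 3)) = (x - 3)/(x(x - 3)) = 1/x.)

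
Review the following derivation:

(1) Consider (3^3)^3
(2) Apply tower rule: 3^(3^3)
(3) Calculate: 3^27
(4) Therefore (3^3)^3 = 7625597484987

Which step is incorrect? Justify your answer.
Step 2: Apply tower rule: 3^(3^3)

Step 2 incorrectly states that (a^b)^c = a^(b^c). The correct rule is (a^b)^c = a^(b×c). The actual value is (3^3)^3 = 3^9 = 19683, not 3^27 = 7625597484987.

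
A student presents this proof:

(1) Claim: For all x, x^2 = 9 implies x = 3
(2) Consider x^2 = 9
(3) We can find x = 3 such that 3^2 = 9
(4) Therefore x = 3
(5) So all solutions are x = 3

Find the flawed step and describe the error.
Step 4: Therefore x = 3

Step 4 incorrectly concludes that x = 3 is the only solution. The proof shows that x = 3 is A solution (existence), but does not show it is the ONLY solution (uniqueness). In fact, x = -3 is also a solution since (-3)^2 = 9. Finding one solution doesn't prove there are no others.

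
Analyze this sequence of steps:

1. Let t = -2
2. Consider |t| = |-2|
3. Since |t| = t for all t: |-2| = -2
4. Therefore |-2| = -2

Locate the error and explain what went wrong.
Step 3: Since |t| = t for all t: |-2| = -2

Step 3 incorrectly states that |t| = t for all t. The correct definition is |t| = t when t >= 0, and |t| = -t when t < 0. Since -2 < 0, we have |-2| = -(-2) = 2, not -2.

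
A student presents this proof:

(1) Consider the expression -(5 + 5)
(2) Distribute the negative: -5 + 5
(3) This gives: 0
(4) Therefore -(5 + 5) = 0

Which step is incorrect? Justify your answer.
Step 2: Distribute the negative: -5 + 5

Step 2 incorrectly distributes the negative sign. The correct distribution is -(5 + 5) = -5 - 5 = -10. The negative must be applied to both terms, not just the first. The error treats -(5 + 5) as -5 + 5, which equals 0 instead of -10.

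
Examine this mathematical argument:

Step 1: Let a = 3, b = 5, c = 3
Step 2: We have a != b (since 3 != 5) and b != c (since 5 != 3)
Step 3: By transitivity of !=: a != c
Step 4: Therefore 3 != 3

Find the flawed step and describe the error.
Step 3: By transitivity of !=: a != c

Step 3 incorrectly applies transitivity to the '!=' relation. Transitivity states: if a R b and b R c, then a R c. However, '!=' is not transitive. Counterexample: 3 != 5 and 5 != 3, but 3 = 3 (both equal 3). Transitivity holds for relations like <, <=, =, but not for !=.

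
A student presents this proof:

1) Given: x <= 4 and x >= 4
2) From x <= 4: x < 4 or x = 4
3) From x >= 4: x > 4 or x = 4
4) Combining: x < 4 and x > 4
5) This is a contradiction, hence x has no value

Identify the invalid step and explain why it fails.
Step 4: Combining: x < 4 and x > 4

Step 4 incorrectly combines the conditions. From x <= 4 and x >= 4, the intersection is x = 4. The error treats the 'or' cases as 'and' requirements. The correct conclusion is that x = 4 is the unique solution, not that no solution exists.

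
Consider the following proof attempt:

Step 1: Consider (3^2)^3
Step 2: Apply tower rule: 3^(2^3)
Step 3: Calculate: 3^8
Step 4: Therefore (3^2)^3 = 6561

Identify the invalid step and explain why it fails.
Step 2: Apply tower rule: 3^(2^3)

Step 2 incorrectly states that (a^b)^c = a^(b^c). The correct rule is (a^b)^c = a^(b×c). The actual value is (3^2)^3 = 3^6 = 729, not 3^8 = 6561.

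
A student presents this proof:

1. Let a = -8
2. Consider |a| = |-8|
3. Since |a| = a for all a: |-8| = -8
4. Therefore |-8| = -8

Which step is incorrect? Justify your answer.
Step 3: Since |a| = a for all a: |-8| = -8

Step 3 incorrectly states that |a| = a for all a. The correct definition is |a| = a when a >= 0, and |a| = -a when a < 0. Since -8 < 0, we have |-8| = -(-8) = 8, not -8.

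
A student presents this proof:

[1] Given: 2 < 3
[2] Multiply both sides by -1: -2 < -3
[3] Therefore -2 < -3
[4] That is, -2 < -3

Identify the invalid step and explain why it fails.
Step 2: Multiply both sides by -1: -2 < -3

Step 2 multiplies both sides by -1 but fails to reverse the inequality sign. When multiplying (or dividing) an inequality by a negative number, the direction must be reversed. Since 2 < 3, we should get -2 > -3, i.e., -2 > -3.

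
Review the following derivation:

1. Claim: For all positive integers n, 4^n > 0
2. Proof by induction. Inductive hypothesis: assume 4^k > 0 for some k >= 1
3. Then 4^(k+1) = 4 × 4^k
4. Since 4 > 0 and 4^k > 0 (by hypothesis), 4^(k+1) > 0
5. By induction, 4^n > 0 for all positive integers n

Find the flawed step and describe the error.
Step 5: By induction, 4^n > 0 for all positive integers n

Step 5 concludes the proof by induction, but no base case was ever established. A valid induction proof requires: (1) a base case proving 4^1 > 0, and (2) an inductive step showing IF 4^k > 0 THEN 4^(k+1) > 0. Steps 2-4 correctly establish the inductive step, but without the base case the conclusion in step 5 does not follow.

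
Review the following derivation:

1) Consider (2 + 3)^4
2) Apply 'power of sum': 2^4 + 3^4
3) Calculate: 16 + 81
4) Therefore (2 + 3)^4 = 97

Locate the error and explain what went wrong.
Step 2: Apply 'power of sum': 2^4 + 3^4

Step 2 incorrectly applies a non-existent rule '(a+b)^n = a^n + b^n'. This is false in general. The correct expansion uses the binomial theorem. The actual value is (2 + 3)^4 = 5^4 = 625, not 97.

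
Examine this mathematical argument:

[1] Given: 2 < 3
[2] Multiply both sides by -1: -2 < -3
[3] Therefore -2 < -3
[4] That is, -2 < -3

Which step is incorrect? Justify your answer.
Step 2: Multiply both sides by -1: -2 < -3

Step 2 multiplies both sides by -1 but fails to reverse the inequality sign. When multiplying (or dividing) an inequality by a negative number, the direction must be reversed. Since 2 < 3, we should get -2 > -3, i.e., -2 > -3.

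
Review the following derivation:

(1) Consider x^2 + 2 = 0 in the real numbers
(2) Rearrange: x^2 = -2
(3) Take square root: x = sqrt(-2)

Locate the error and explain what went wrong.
Step 3: Take square root: x = sqrt(-2)

Step 3 takes the square root of -2, which is negative. In the real number system, the square root of a negative number is undefined. The equation x^2 + 2 = 0 has no real solutions. Square roots of negative numbers only exist in the complex numbers.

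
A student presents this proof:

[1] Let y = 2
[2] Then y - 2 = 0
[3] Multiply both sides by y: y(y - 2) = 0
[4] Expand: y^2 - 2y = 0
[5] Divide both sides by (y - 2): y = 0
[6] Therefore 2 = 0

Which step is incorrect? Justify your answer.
Step 5: Divide both sides by (y - 2): y = 0

Step 5 divides both sides by (y - 2). However, since y = 2, we have (y - 2) = 0. Division by zero is undefined, making this step invalid.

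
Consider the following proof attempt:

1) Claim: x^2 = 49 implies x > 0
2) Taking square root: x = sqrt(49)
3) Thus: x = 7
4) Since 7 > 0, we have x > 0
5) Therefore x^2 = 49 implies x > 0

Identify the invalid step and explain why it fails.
Step 2: Taking square root: x = sqrt(49)

Step 2 takes the square root and assumes the positive root only. The equation x^2 = 49 actually has two solutions: x = 7 and x = -7. The proof silently assumes x > 0 without justification, then uses this assumption to conclude x > 0, which is circular. The counterexample x = -7 shows the claim is false.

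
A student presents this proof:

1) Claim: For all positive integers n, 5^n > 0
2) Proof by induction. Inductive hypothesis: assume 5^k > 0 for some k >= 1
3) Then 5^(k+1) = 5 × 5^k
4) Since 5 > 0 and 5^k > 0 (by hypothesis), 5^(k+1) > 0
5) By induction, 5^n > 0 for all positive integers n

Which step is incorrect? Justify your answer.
Step 5: By induction, 5^n > 0 for all positive integers n

Step 5 concludes the proof by induction, but no base case was ever established. A valid induction proof requires: (1) a base case proving 5^1 > 0, and (2) an inductive step showing IF 5^k > 0 THEN 5^(k+1) > 0. Steps 2-4 correctly establish the inductive step, but without the base case the conclusion in step 5 does not follow.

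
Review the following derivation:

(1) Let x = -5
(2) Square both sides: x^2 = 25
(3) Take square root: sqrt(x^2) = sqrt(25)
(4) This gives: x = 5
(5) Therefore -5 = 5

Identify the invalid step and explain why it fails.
Step 4: This gives: x = 5

Step 4 incorrectly states that sqrt(x^2) = x. The correct identity is sqrt(x^2) = |x|. Since x = -5 < 0, we have sqrt(x^2) = |-5| = 5, not x = -5.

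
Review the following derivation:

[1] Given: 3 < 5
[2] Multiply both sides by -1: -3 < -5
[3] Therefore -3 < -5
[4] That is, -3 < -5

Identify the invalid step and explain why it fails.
Step 2: Multiply both sides by -1: -3 < -5

Step 2 multiplies both sides by -1 but fails to reverse the inequality sign. When multiplying (or dividing) an inequality by a negative number, the direction must be reversed. Since 3 < 5, we should get -3 > -5, i.e., -3 > -5.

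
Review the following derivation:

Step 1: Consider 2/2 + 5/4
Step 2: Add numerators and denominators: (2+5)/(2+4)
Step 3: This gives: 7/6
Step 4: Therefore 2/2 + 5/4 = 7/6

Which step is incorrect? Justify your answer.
Step 2: Add numerators and denominators: (2+5)/(2+4)

Step 2 incorrectly adds fractions by separately adding numerators and denominators. This is wrong. The correct method requires a common denominator: 2/2 + 5/4 = (2×4 + 5×2)/(2×4) = 18/8 = 9/4. The method used gives 7/6, which is different.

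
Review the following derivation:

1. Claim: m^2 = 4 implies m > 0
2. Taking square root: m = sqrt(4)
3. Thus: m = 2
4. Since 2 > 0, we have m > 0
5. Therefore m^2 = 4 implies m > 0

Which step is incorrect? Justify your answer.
Step 2: Taking square root: m = sqrt(4)

Step 2 takes the square root and assumes the positive root only. The equation m^2 = 4 actually has two solutions: m = 2 and m = -2. The proof silently assumes m > 0 without justification, then uses this assumption to conclude m > 0, which is circular. The counterexample m = -2 shows the claim is false.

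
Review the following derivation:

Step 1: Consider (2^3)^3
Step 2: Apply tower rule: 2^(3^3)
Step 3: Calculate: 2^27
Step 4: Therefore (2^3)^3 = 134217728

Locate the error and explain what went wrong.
Step 2: Apply tower rule: 2^(3^3)

Step 2 incorrectly states that (a^b)^c = a^(b^c). The correct rule is (a^b)^c = a^(b×c). The actual value is (2^3)^3 = 2^9 = 512, not 2^27 = 134217728.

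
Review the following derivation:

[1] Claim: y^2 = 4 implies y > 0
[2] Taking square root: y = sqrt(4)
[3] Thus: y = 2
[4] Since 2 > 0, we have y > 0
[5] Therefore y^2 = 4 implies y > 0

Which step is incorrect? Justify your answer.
Step 2: Taking square root: y = sqrt(4)

Step 2 takes the square root and assumes the positive root only. The equation y^2 = 4 actually has two solutions: y = 2 and y = -2. The proof silently assumes y > 0 without justification, then uses this assumption to conclude y > 0, which is circular. The counterexample y = -2 shows the claim is false.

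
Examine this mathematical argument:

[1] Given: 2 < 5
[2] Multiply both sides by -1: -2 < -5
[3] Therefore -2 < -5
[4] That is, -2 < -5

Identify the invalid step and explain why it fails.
Step 2: Multiply both sides by -1: -2 < -5

Step 2 multiplies both sides by -1 but fails to reverse the inequality sign. When multiplying (or dividing) an inequality by a negative number, the direction must be reversed. Since 2 < 5, we should get -2 > -5, i.e., -2 > -5.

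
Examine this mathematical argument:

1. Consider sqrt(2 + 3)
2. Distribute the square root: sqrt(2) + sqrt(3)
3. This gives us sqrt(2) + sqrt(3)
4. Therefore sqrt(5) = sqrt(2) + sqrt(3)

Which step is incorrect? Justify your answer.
Step 2: Distribute the square root: sqrt(2) + sqrt(3)

Step 2 incorrectly 'distributes' the square root over addition. The square root function does not distribute: sqrt(a + b) ≠ sqrt(a) + sqrt(b). In fact, sqrt(2 + 3) = sqrt(5) ≈ 2.2361, while sqrt(2) + sqrt(3) ≈ 3.1463.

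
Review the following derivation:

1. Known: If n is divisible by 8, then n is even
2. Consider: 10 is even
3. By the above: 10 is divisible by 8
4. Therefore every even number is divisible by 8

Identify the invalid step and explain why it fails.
Step 3: By the above: 10 is divisible by 8

Step 3 commits the fallacy of affirming the consequent. The known fact 'divisible by 8 → even' does NOT imply 'even → divisible by 8'. That would be the converse, which is false. For example, 10 is even but 10 ÷ 8 = 1.25, which is not an integer.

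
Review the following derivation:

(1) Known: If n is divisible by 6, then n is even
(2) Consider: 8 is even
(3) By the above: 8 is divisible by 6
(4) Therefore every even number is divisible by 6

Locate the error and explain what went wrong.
Step 3: By the above: 8 is divisible by 6

Step 3 commits the fallacy of affirming the consequent. The known fact 'divisible by 6 → even' does NOT imply 'even → divisible by 6'. That would be the converse, which is false. For example, 8 is even but 8 ÷ 6 = 1.33, which is not an integer.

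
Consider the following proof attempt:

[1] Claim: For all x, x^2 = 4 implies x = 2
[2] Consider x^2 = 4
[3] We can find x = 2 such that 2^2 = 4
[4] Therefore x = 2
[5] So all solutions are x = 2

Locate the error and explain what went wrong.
Step 4: Therefore x = 2

Step 4 incorrectly concludes that x = 2 is the only solution. The proof shows that x = 2 is A solution (existence), but does not show it is the ONLY solution (uniqueness). In fact, x = -2 is also a solution since (-2)^2 = 4. Finding one solution doesn't prove there are no others.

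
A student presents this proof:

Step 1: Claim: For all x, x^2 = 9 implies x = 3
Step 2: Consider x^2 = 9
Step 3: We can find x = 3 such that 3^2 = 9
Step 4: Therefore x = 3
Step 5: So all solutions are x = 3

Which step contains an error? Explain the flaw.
Step 4: Therefore x = 3

Step 4 incorrectly concludes that x = 3 is the only solution. The proof shows that x = 3 is A solution (existence), but does not show it is the ONLY solution (uniqueness). In fact, x = -3 is also a solution since (-3)^2 = 9. Finding one solution doesn't prove there are no others.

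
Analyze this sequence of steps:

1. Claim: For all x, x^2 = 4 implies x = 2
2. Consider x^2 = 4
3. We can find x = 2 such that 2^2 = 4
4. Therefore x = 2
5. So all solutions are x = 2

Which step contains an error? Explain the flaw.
Step 4: Therefore x = 2

Step 4 incorrectly concludes that x = 2 is the only solution. The proof shows that x = 2 is A solution (existence), but does not show it is the ONLY solution (uniqueness). In fact, x = -2 is also a solution since (-2)^2 = 4. Finding one solution doesn't prove there are no others.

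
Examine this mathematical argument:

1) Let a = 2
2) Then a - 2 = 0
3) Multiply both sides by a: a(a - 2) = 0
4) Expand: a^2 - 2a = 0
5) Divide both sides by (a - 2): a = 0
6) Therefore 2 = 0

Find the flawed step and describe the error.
Step 5: Divide both sides by (a - 2): a = 0

Step 5 divides both sides by (a - 2). However, since a = 2, we have (a - 2) = 0. Division by zero is undefined, making this step invalid.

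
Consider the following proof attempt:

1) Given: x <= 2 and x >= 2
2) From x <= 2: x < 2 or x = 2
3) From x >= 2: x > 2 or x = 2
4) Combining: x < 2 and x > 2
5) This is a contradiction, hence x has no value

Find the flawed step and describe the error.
Step 4: Combining: x < 2 and x > 2

Step 4 incorrectly combines the conditions. From x <= 2 and x >= 2, the intersection is x = 2. The error treats the 'or' cases as 'and' requirements. The correct conclusion is that x = 2 is the unique solution, not that no solution exists.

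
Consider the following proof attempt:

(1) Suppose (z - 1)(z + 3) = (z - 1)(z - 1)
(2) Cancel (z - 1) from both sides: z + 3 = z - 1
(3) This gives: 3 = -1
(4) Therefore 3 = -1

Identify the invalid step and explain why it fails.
Step 2: Cancel (z - 1) from both sides: z + 3 = z - 1

Step 2 cancels (z - 1) from both sides. This is only valid if (z - 1) ≠ 0, i.e., z ≠ 1. When z = 1, both sides equal zero regardless of the other factors. The correct approach requires considering z = 1 as a separate case.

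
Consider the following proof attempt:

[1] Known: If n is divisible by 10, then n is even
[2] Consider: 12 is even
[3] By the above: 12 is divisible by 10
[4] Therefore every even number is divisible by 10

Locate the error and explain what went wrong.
Step 3: By the above: 12 is divisible by 10

Step 3 commits the fallacy of affirming the consequent. The known fact 'divisible by 10 → even' does NOT imply 'even → divisible by 10'. That would be the converse, which is false. For example, 12 is even but 12 ÷ 10 = 1.20, which is not an integer.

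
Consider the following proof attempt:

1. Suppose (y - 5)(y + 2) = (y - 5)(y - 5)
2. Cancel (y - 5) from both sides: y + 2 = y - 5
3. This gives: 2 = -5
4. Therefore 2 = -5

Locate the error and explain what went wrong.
Step 2: Cancel (y - 5) from both sides: y + 2 = y - 5

Step 2 cancels (y - 5) from both sides. This is only valid if (y - 5) ≠ 0, i.e., y ≠ 5. When y = 5, both sides equal zero regardless of the other factors. The correct approach requires considering y = 5 as a separate case.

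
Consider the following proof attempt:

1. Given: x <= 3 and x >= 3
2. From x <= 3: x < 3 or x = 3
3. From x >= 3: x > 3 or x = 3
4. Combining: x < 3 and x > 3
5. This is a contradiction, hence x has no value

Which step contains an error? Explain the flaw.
Step 4: Combining: x < 3 and x > 3

Step 4 incorrectly combines the conditions. From x <= 3 and x >= 3, the intersection is x = 3. The error treats the 'or' cases as 'and' requirements. The correct conclusion is that x = 3 is the unique solution, not that no solution exists.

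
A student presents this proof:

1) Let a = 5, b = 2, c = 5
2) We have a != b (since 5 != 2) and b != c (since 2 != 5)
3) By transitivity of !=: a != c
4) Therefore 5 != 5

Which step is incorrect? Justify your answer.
Step 3: By transitivity of !=: a != c

Step 3 incorrectly applies transitivity to the '!=' relation. Transitivity states: if a R b and b R c, then a R c. However, '!=' is not transitive. Counterexample: 5 != 2 and 2 != 5, but 5 = 5 (both equal 5). Transitivity holds for relations like <, <=, =, but not for !=.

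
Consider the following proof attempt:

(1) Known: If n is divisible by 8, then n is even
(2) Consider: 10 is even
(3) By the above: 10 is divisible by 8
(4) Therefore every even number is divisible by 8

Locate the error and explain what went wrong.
Step 3: By the above: 10 is divisible by 8

Step 3 commits the fallacy of affirming the consequent. The known fact 'divisible by 8 → even' does NOT imply 'even → divisible by 8'. That would be the converse, which is false. For example, 10 is even but 10 ÷ 8 = 1.25, which is not an integer.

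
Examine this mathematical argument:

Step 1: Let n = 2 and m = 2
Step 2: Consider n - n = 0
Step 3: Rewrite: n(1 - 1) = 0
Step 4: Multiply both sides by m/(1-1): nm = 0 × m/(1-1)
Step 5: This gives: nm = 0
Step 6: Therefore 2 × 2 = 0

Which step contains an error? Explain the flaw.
Step 4: Multiply both sides by m/(1-1): nm = 0 × m/(1-1)

Step 4 multiplies both sides by m/(1-1). However, 1-1 = 0, so this is multiplication by m/0, which is undefined. We cannot multiply by an undefined expression.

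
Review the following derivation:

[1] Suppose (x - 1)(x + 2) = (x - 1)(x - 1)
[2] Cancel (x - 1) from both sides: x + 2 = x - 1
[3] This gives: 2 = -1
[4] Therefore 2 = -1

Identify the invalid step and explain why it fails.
Step 2: Cancel (x - 1) from both sides: x + 2 = x - 1

Step 2 cancels (x - 1) from both sides. This is only valid if (x - 1) ≠ 0, i.e., x ≠ 1. When x = 1, both sides equal zero regardless of the other factors. The correct approach requires considering x = 1 as a separate case.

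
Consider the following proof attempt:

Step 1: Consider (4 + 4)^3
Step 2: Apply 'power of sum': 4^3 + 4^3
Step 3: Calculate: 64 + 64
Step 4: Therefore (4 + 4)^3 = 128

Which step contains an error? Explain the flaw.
Step 2: Apply 'power of sum': 4^3 + 4^3

Step 2 incorrectly applies a non-existent rule '(a+b)^n = a^n + b^n'. This is false in general. The correct expansion uses the binomial theorem. The actual value is (4 + 4)^3 = 8^3 = 512, not 128.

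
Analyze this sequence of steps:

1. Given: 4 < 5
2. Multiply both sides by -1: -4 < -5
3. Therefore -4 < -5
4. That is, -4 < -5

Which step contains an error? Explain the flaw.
Step 2: Multiply both sides by -1: -4 < -5

Step 2 multiplies both sides by -1 but fails to reverse the inequality sign. When multiplying (or dividing) an inequality by a negative number, the direction must be reversed. Since 4 < 5, we should get -4 > -5, i.e., -4 > -5.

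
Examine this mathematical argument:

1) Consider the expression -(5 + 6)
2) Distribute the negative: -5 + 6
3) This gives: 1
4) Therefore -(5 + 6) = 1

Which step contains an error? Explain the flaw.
Step 2: Distribute the negative: -5 + 6

Step 2 incorrectly distributes the negative sign. The correct distribution is -(5 + 6) = -5 - 6 = -11. The negative must be applied to both terms, not just the first. The error treats -(5 + 6) as -5 + 6, which equals 1 instead of -11.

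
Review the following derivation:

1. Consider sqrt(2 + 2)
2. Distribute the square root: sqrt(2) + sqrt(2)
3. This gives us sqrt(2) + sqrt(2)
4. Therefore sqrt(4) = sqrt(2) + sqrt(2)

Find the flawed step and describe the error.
Step 2: Distribute the square root: sqrt(2) + sqrt(2)

Step 2 incorrectly 'distributes' the square root over addition. The square root function does not distribute: sqrt(a + b) ≠ sqrt(a) + sqrt(b). In fact, sqrt(2 + 2) = sqrt(4) ≈ 2.0000, while sqrt(2) + sqrt(2) ≈ 2.8284.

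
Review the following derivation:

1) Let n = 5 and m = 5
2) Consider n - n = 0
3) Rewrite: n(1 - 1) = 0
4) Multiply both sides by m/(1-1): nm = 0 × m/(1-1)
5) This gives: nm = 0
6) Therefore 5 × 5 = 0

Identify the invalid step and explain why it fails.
Step 4: Multiply both sides by m/(1-1): nm = 0 × m/(1-1)

Step 4 multiplies both sides by m/(1-1). However, 1-1 = 0, so this is multiplication by m/0, which is undefined. We cannot multiply by an undefined expression.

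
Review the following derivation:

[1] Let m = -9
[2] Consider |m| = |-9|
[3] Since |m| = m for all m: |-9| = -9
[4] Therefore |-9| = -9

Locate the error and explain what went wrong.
Step 3: Since |m| = m for all m: |-9| = -9

Step 3 incorrectly states that |m| = m for all m. The correct definition is |m| = m when m >= 0, and |m| = -m when m < 0. Since -9 < 0, we have |-9| = -(-9) = 9, not -9.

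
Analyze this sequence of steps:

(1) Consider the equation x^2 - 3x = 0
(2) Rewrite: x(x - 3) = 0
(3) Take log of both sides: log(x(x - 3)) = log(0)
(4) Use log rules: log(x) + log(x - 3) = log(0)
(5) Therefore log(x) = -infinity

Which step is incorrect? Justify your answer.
Step 3: Take log of both sides: log(x(x - 3)) = log(0)

Step 3 takes the logarithm of both sides, resulting in log(0) on the right side. The logarithm is only defined for positive numbers; log(0) is undefined (approaches negative infinity). This operation is invalid.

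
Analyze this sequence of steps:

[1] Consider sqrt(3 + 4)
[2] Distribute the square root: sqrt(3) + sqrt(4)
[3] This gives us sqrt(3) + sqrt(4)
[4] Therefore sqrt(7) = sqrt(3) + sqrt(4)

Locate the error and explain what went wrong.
Step 2: Distribute the square root: sqrt(3) + sqrt(4)

Step 2 incorrectly 'distributes' the square root over addition. The square root function does not distribute: sqrt(a + b) ≠ sqrt(a) + sqrt(b). In fact, sqrt(3 + 4) = sqrt(7) ≈ 2.6458, while sqrt(3) + sqrt(4) ≈ 3.7321.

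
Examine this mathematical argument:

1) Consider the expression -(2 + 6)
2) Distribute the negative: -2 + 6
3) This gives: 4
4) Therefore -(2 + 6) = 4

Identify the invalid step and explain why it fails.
Step 2: Distribute the negative: -2 + 6

Step 2 incorrectly distributes the negative sign. The correct distribution is -(2 + 6) = -2 - 6 = -8. The negative must be applied to both terms, not just the first. The error treats -(2 + 6) as -2 + 6, which equals 4 instead of -8.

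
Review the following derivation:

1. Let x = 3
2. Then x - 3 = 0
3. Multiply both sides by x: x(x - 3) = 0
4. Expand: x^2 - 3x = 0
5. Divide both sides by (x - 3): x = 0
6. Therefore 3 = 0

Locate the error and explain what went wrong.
Step 5: Divide both sides by (x - 3): x = 0

Step 5 divides both sides by (x - 3). However, since x = 3, we have (x - 3) = 0. Division by zero is undefined, making this step invalid.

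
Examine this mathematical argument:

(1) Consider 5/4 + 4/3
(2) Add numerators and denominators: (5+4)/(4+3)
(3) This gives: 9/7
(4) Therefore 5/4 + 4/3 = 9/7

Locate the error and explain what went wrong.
Step 2: Add numerators and denominators: (5+4)/(4+3)

Step 2 incorrectly adds fractions by separately adding numerators and denominators. This is wrong. The correct method requires a common denominator: 5/4 + 4/3 = (5×3 + 4×4)/(4×3) = 31/12 = 31/12. The method used gives 9/7, which is different.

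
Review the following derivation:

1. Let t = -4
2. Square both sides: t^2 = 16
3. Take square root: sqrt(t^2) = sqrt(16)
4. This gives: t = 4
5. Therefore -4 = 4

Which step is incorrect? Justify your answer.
Step 4: This gives: t = 4

Step 4 incorrectly states that sqrt(t^2) = t. The correct identity is sqrt(t^2) = |t|. Since t = -4 < 0, we have sqrt(t^2) = |-4| = 4, not t = -4.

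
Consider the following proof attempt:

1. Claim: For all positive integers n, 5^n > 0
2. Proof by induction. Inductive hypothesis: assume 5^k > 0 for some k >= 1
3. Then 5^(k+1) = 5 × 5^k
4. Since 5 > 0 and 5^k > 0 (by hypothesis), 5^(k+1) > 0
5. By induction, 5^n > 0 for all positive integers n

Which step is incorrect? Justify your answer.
Step 5: By induction, 5^n > 0 for all positive integers n

Step 5 concludes the proof by induction, but no base case was ever established. A valid induction proof requires: (1) a base case proving 5^1 > 0, and (2) an inductive step showing IF 5^k > 0 THEN 5^(k+1) > 0. Steps 2-4 correctly establish the inductive step, but without the base case the conclusion in step 5 does not follow.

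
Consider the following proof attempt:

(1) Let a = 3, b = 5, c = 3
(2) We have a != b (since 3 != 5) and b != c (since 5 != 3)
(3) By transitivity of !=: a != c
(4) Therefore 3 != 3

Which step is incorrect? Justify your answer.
Step 3: By transitivity of !=: a != c

Step 3 incorrectly applies transitivity to the '!=' relation. Transitivity states: if a R b and b R c, then a R c. However, '!=' is not transitive. Counterexample: 3 != 5 and 5 != 3, but 3 = 3 (both equal 3). Transitivity holds for relations like <, <=, =, but not for !=.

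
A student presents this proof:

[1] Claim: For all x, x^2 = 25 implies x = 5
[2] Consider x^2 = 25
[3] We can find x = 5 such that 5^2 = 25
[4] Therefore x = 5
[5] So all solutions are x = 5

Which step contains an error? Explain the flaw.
Step 4: Therefore x = 5

Step 4 incorrectly concludes that x = 5 is the only solution. The proof shows that x = 5 is A solution (existence), but does not show it is the ONLY solution (uniqueness). In fact, x = -5 is also a solution since (-5)^2 = 25. Finding one solution doesn't prove there are no others.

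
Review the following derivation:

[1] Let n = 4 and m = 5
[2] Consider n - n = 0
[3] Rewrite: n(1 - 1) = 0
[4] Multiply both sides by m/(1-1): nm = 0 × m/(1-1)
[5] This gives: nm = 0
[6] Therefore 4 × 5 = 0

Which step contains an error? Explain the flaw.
Step 4: Multiply both sides by m/(1-1): nm = 0 × m/(1-1)

Step 4 multiplies both sides by m/(1-1). However, 1-1 = 0, so this is multiplication by m/0, which is undefined. We cannot multiply by an undefined expression.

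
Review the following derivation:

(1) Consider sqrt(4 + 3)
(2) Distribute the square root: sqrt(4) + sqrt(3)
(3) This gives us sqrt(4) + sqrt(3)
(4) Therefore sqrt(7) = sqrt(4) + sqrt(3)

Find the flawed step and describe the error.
Step 2: Distribute the square root: sqrt(4) + sqrt(3)

Step 2 incorrectly 'distributes' the square root over addition. The square root function does not distribute: sqrt(a + b) ≠ sqrt(a) + sqrt(b). In fact, sqrt(4 + 3) = sqrt(7) ≈ 2.6458, while sqrt(4) + sqrt(3) ≈ 3.7321.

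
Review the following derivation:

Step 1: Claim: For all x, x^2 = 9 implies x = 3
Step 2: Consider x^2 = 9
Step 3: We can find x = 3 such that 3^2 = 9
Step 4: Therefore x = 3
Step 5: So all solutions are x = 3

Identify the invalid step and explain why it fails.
Step 4: Therefore x = 3

Step 4 incorrectly concludes that x = 3 is the only solution. The proof shows that x = 3 is A solution (existence), but does not show it is the ONLY solution (uniqueness). In fact, x = -3 is also a solution since (-3)^2 = 9. Finding one solution doesn't prove there are no others.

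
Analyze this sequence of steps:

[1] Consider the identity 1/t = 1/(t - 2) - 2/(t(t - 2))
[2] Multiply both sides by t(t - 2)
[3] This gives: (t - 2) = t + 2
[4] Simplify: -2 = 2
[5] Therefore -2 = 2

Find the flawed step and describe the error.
Step 3: This gives: (t - 2) = t + 2

Step 3 makes a sign error when clearing denominators. Multiplying -2/(t(t - 2)) by t(t - 2) gives -2, not +2. The correct result is (t - 2) = t - 2, which is trivially true, not (t - 2) = t + 2. (Step 1 is a valid identity: 1/(t - 2) - 2/(t(t - 2)) = (t - 2)/(t(t - 2)) = 1/t.)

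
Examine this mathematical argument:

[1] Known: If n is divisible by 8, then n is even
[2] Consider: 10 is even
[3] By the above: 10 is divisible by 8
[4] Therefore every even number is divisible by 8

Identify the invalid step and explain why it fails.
Step 3: By the above: 10 is divisible by 8

Step 3 commits the fallacy of affirming the consequent. The known fact 'divisible by 8 → even' does NOT imply 'even → divisible by 8'. That would be the converse, which is false. For example, 10 is even but 10 ÷ 8 = 1.25, which is not an integer.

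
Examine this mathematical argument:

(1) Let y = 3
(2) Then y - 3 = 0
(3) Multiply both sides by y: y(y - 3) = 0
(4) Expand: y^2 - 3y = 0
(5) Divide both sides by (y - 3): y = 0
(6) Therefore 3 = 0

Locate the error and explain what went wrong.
Step 5: Divide both sides by (y - 3): y = 0

Step 5 divides both sides by (y - 3). However, since y = 3, we have (y - 3) = 0. Division by zero is undefined, making this step invalid.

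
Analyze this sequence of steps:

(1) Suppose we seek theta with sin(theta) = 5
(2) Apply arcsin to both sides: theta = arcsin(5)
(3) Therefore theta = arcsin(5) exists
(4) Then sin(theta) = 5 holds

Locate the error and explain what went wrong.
Step 2: Apply arcsin to both sides: theta = arcsin(5)

Step 2 applies arcsin to 5. However, arcsin(x) is only defined for x in [-1, 1] because sin(theta) can only produce values in that range. Since |5| > 1, arcsin(5) is undefined. There is no angle whose sine equals 5.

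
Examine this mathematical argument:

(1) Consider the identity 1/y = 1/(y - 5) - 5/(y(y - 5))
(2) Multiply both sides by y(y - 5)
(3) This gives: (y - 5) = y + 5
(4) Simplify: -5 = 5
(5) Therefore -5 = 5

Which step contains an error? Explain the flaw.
Step 3: This gives: (y - 5) = y + 5

Step 3 makes a sign error when clearing denominators. Multiplying -5/(y(y - 5)) by y(y - 5) gives -5, not +5. The correct result is (y - 5) = y - 5, which is trivially true, not (y - 5) = y + 5. (Step 1 is a valid identity: 1/(y - 5) - 5/(y(y - 5)) = (y - 5)/(y(y - 5)) = 1/y.)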